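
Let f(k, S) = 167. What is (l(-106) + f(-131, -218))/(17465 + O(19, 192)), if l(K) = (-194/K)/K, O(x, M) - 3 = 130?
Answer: 312703/32955188 ≈ 0.0094887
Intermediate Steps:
O(x, M) = 133 (O(x, M) = 3 + 130 = 133)
l(K) = -194/K**2
(l(-106) + f(-131, -218))/(17465 + O(19, 192)) = (-194/(-106)**2 + 167)/(17465 + 133) = (-194*1/11236 + 167)/17598 = (-97/5618 + 167)*(1/17598) = (938109/5618)*(1/17598) = 312703/32955188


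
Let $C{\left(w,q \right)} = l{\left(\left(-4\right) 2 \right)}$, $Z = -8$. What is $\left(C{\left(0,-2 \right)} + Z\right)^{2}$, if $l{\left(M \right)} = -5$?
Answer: $169$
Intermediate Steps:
$C{\left(w,q \right)} = -5$
$\left(C{\left(0,-2 \right)} + Z\right)^{2} = \left(-5 - 8\right)^{2} = \left(-13\right)^{2} = 169$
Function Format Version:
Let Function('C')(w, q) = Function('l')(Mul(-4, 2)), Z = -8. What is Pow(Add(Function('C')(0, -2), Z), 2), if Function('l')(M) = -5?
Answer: 169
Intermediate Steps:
Function('C')(w, q) = -5
Pow(Add(Function('C')(0, -2), Z), 2) = Pow(Add(-5, -8), 2) = Pow(-13, 2) = 169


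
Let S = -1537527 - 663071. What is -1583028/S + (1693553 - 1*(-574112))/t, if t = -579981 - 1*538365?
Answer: -1609923015991/1230514985454 ≈ -1.3083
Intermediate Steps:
S = -2200598
t = -1118346 (t = -579981 - 538365 = -1118346)
-1583028/S + (1693553 - 1*(-574112))/t = -1583028/(-2200598) + (1693553 - 1*(-574112))/(-1118346) = -1583028*(-1/2200598) + (1693553 + 574112)*(-1/1118346) = 791514/1100299 + 2267665*(-1/1118346) = 791514/1100299 - 2267665/1118346 = -1609923015991/1230514985454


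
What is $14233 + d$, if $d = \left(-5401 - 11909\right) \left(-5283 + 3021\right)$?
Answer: $39169453$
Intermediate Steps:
$d = 39155220$ ($d = \left(-17310\right) \left(-2262\right) = 39155220$)
$14233 + d = 14233 + 39155220 = 39169453$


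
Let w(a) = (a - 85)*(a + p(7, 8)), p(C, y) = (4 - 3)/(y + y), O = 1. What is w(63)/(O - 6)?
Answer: 11099/40 ≈ 277.48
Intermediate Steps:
p(C, y) = 1/(2*y)
w(a) = (-85 + a)*(1/16 + a) (w(a) = (a - 85)*(a + (½)/8) = (-85 + a)*(a + (½)*(⅛)) = (-85 + a)*(a + 1/16) = (-85 + a)*(1/16 + a))
w(63)/(O - 6) = (-85/16 + 63² - 1359/16*63)/(1 - 6) = (-85/16 + 3969 - 85617/16)/(-5) = -⅕*(-11099/8) = 11099/40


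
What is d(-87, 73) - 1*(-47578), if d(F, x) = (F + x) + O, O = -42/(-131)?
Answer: 6230926/131 ≈ 47564.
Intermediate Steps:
O = 42/131 (O = -42*(-1/131) = 42/131 ≈ 0.32061)
d(F, x) = 42/131 + F + x (d(F, x) = (F + x) + 42/131 = 42/131 + F + x)
d(-87, 73) - 1*(-47578) = (42/131 - 87 + 73) - 1*(-47578) = -1792/131 + 47578 = 6230926/131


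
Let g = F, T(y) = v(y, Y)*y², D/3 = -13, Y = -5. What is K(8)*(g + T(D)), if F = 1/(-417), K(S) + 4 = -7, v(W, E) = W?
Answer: 272096264/417 ≈ 6.5251e+5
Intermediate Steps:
K(S) = -11 (K(S) = -4 - 7 = -11)
D = -39 (D = 3*(-13) = -39)
T(y) = y³ (T(y) = y*y² = y³)
F = -1/417 ≈ -0.0023981
g = -1/417 ≈ -0.0023981
K(8)*(g + T(D)) = -11*(-1/417 + (-39)³) = -11*(-1/417 - 59319) = -11*(-24736024/417) = 272096264/417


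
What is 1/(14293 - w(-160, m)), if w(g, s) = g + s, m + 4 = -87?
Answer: 1/14544 ≈ 6.8757e-5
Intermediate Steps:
m = -91 (m = -4 - 87 = -91)
1/(14293 - w(-160, m)) = 1/(14293 - (-160 - 91)) = 1/(14293 - 1*(-251)) = 1/(14293 + 251) = 1/14544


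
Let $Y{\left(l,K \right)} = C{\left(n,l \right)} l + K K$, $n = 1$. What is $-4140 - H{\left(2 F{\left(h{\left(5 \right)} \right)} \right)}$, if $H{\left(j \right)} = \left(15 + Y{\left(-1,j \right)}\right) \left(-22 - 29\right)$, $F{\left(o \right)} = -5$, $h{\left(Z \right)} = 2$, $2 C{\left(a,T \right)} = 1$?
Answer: $\frac{3399}{2} \approx 1699.5$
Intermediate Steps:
$C{\left(a,T \right)} = \frac{1}{2}$ ($C{\left(a,T \right)} = \frac{1}{2} \cdot 1 = \frac{1}{2}$)
$Y{\left(l,K \right)} = K^{2} + \frac{l}{2}$ ($Y{\left(l,K \right)} = \frac{l}{2} + K K = \frac{l}{2} + K^{2} = K^{2} + \frac{l}{2}$)
$H{\left(j \right)} = - \frac{1479}{2} - 51 j^{2}$ ($H{\left(j \right)} = \left(15 + \left(j^{2} + \frac{1}{2} \left(-1\right)\right)\right) \left(-22 - 29\right) = \left(15 + \left(j^{2} - \frac{1}{2}\right)\right) \left(-51\right) = \left(15 + \left(- \frac{1}{2} + j^{2}\right)\right) \left(-51\right) = \left(\frac{29}{2} + j^{2}\right) \left(-51\right) = - \frac{1479}{2} - 51 j^{2}$)
$-4140 - H{\left(2 F{\left(h{\left(5 \right)} \right)} \right)} = -4140 - \left(- \frac{1479}{2} - 51 \left(2 \left(-5\right)\right)^{2}\right) = -4140 - \left(- \frac{1479}{2} - 51 \left(-10\right)^{2}\right) = -4140 - \left(- \frac{1479}{2} - 5100\right) = -4140 - - \frac{11679}{2} = -4140 + \frac{11679}{2} = \frac{3399}{2}$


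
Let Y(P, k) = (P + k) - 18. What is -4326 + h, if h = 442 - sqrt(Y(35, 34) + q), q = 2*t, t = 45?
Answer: -3884 - sqrt(141) ≈ -3895.9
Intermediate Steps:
Y(P, k) = -18 + P + k
q = 90 (q = 2*45 = 90)
h = 442 - sqrt(141) (h = 442 - sqrt((-18 + 35 + 34) + 90) = 442 - sqrt(51 + 90) = 442 - sqrt(141) ≈ 430.13)
-4326 + h = -4326 + (442 - sqrt(141)) = -3884 - sqrt(141)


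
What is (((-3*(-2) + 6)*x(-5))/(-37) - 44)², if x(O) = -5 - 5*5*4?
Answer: 135424/1369 ≈ 98.922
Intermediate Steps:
x(O) = -105 (x(O) = -5 - 25*4 = -5 - 100 = -105)
(((-3*(-2) + 6)*x(-5))/(-37) - 44)² = (((-3*(-2) + 6)*(-105))/(-37) - 44)² = (((6 + 6)*(-105))*(-1/37) - 44)² = ((12*(-105))*(-1/37) - 44)² = (-1260*(-1/37) - 44)² = (1260/37 - 44)² = (-368/37)² = 135424/1369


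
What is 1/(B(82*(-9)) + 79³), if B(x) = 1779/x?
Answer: 246/121287001 ≈ 2.0282e-6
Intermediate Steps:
1/(B(82*(-9)) + 79³) = 1/(1779/((82*(-9))) + 79³) = 1/(1779/(-738) + 493039) = 1/(1779*(-1/738) + 493039) = 1/(-593/246 + 493039) = 1/(121287001/246) = 246/121287001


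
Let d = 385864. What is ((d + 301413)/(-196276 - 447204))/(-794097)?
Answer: 687277/510985537560 ≈ 1.3450e-6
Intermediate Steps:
((d + 301413)/(-196276 - 447204))/(-794097) = ((385864 + 301413)/(-196276 - 447204))/(-794097) = (687277/(-643480))*(-1/794097) = (687277*(-1/643480))*(-1/794097) = -687277/643480*(-1/794097) = 687277/510985537560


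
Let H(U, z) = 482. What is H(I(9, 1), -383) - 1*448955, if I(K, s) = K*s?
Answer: -448473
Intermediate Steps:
H(I(9, 1), -383) - 1*448955 = 482 - 1*448955 = 482 - 448955 = -448473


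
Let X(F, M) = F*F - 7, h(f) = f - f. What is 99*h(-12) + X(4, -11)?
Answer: 9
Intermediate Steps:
h(f) = 0
X(F, M) = -7 + F**2 (X(F, M) = F**2 - 7 = -7 + F**2)
99*h(-12) + X(4, -11) = 99*0 + (-7 + 4**2) = 0 + (-7 + 16) = 0 + 9 = 9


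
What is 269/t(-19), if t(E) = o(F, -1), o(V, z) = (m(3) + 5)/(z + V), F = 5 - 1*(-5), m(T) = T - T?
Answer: 2421/5 ≈ 484.20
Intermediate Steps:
m(T) = 0
F = 10 (F = 5 + 5 = 10)
o(V, z) = 5/(V + z) (o(V, z) = (0 + 5)/(z + V) = 5/(V + z))
t(E) = 5/9 (t(E) = 5/(10 - 1) = 5/9)
269/t(-19) = 269/(5/9) = 269*(9/5) = 2421/5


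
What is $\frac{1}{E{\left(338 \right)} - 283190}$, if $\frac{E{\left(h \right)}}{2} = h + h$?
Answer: $- \frac{1}{281838} \approx -3.5481 \cdot 10^{-6}$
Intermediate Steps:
$E{\left(h \right)} = 4 h$ ($E{\left(h \right)} = 2 \left(h + h\right) = 2 \cdot 2 h = 4 h$)
$\frac{1}{E{\left(338 \right)} - 283190} = \frac{1}{4 \cdot 338 - 283190} = \frac{1}{1352 - 283190} = \frac{1}{-281838} = - \frac{1}{281838}$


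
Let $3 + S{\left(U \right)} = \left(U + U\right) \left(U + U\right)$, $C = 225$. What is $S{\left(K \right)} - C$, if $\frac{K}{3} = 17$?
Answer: $10176$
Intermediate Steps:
$K = 51$ ($K = 3 \cdot 17 = 51$)
$S{\left(U \right)} = -3 + 4 U^{2}$ ($S{\left(U \right)} = -3 + \left(U + U\right) \left(U + U\right) = -3 + 2 U 2 U = -3 + 4 U^{2}$)
$S{\left(K \right)} - C = \left(-3 + 4 \cdot 51^{2}\right) - 225 = \left(-3 + 4 \cdot 2601\right) - 225 = \left(-3 + 10404\right) - 225 = 10401 - 225 = 10176$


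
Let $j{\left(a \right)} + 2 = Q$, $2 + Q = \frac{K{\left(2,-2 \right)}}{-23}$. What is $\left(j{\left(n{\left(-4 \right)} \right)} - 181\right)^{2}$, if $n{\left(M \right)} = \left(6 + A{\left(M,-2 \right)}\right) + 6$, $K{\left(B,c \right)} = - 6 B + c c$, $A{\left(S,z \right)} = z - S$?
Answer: $\frac{18037009}{529} \approx 34096.0$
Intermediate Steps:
$K{\left(B,c \right)} = c^{2} - 6 B$ ($K{\left(B,c \right)} = - 6 B + c^{2} = c^{2} - 6 B$)
$Q = - \frac{38}{23}$ ($Q = -2 + \frac{\left(-2\right)^{2} - 12}{-23} = -2 + \left(4 - 12\right) \left(- \frac{1}{23}\right) = -2 - - \frac{8}{23} = -2 + \frac{8}{23} = - \frac{38}{23} \approx -1.6522$)
$n{\left(M \right)} = 10 - M$ ($n{\left(M \right)} = \left(6 - \left(2 + M\right)\right) + 6 = \left(4 - M\right) + 6 = 10 - M$)
$j{\left(a \right)} = - \frac{84}{23}$ ($j{\left(a \right)} = -2 - \frac{38}{23} = - \frac{84}{23}$)
$\left(j{\left(n{\left(-4 \right)} \right)} - 181\right)^{2} = \left(- \frac{84}{23} - 181\right)^{2} = \left(- \frac{4247}{23}\right)^{2} = \frac{18037009}{529}$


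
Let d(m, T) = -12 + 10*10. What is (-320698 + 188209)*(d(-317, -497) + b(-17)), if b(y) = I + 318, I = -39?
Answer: -48623463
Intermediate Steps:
d(m, T) = 88 (d(m, T) = -12 + 100 = 88)
b(y) = 279 (b(y) = -39 + 318 = 279)
(-320698 + 188209)*(d(-317, -497) + b(-17)) = (-320698 + 188209)*(88 + 279) = -132489*367 = -48623463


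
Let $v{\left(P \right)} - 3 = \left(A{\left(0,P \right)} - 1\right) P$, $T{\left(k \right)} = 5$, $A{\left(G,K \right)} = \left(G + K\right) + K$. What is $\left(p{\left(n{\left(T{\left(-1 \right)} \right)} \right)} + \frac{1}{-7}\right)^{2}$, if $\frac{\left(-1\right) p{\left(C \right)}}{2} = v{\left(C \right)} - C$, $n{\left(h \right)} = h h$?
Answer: $\frac{283686649}{49} \approx 5.7895 \cdot 10^{6}$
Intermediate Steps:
$A{\left(G,K \right)} = G + 2 K$
$v{\left(P \right)} = 3 + P \left(-1 + 2 P\right)$ ($v{\left(P \right)} = 3 + \left(\left(0 + 2 P\right) - 1\right) P = 3 + \left(2 P - 1\right) P = 3 + \left(-1 + 2 P\right) P = 3 + P \left(-1 + 2 P\right)$)
$n{\left(h \right)} = h^{2}$
$p{\left(C \right)} = -6 - 4 C^{2} + 4 C$ ($p{\left(C \right)} = - 2 \left(\left(3 - C + 2 C^{2}\right) - C\right) = - 2 \left(3 - 2 C + 2 C^{2}\right) = -6 - 4 C^{2} + 4 C$)
$\left(p{\left(n{\left(T{\left(-1 \right)} \right)} \right)} + \frac{1}{-7}\right)^{2} = \left(\left(-6 - 4 \left(5^{2}\right)^{2} + 4 \cdot 5^{2}\right) + \frac{1}{-7}\right)^{2} = \left(\left(-6 - 4 \cdot 25^{2} + 4 \cdot 25\right) - \frac{1}{7}\right)^{2} = \left(\left(-6 - 2500 + 100\right) - \frac{1}{7}\right)^{2} = \left(-2406 - \frac{1}{7}\right)^{2} = \left(- \frac{16843}{7}\right)^{2} = \frac{283686649}{49}$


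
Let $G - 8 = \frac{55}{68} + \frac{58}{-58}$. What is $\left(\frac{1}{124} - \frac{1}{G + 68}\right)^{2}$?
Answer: $\frac{10738729}{408602208400} \approx 2.6282 \cdot 10^{-5}$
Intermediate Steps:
$G = \frac{531}{68}$ ($G = 8 + \left(\frac{55}{68} + \frac{58}{-58}\right) = 8 + \left(55 \cdot \frac{1}{68} + 58 \left(- \frac{1}{58}\right)\right) = 8 + \left(\frac{55}{68} - 1\right) = 8 - \frac{13}{68} = \frac{531}{68} \approx 7.8088$)
$\left(\frac{1}{124} - \frac{1}{G + 68}\right)^{2} = \left(\frac{1}{124} - \frac{1}{\frac{531}{68} + 68}\right)^{2} = \left(\frac{1}{124} - \frac{1}{\frac{5155}{68}}\right)^{2} = \left(\frac{1}{124} - \frac{68}{5155}\right)^{2} = \left(- \frac{3277}{639220}\right)^{2} = \frac{10738729}{408602208400}$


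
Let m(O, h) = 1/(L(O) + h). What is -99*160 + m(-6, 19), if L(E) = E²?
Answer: -871199/55 ≈ -15840.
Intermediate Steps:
m(O, h) = 1/(h + O²) (m(O, h) = 1/(O² + h) = 1/(h + O²))
-99*160 + m(-6, 19) = -99*160 + 1/(19 + (-6)²) = -15840 + 1/(19 + 36) = -15840 + 1/55 = -871199/55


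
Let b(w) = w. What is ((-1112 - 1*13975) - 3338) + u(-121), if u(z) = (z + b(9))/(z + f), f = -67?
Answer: -865947/47 ≈ -18424.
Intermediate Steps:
u(z) = (9 + z)/(-67 + z) (u(z) = (z + 9)/(z - 67) = (9 + z)/(-67 + z))
((-1112 - 1*13975) - 3338) + u(-121) = ((-1112 - 1*13975) - 3338) + (9 - 121)/(-67 - 121) = ((-1112 - 13975) - 3338) - 112/(-188) = (-15087 - 3338) - 1/188*(-112) = -18425 + 28/47 = -865947/47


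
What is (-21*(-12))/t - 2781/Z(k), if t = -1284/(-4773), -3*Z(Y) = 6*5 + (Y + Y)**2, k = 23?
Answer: 215992719/229622 ≈ 940.64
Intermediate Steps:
Z(Y) = -10 - 4*Y**2/3 (Z(Y) = -(6*5 + (Y + Y)**2)/3 = -(30 + (2*Y)**2)/3 = -(30 + 4*Y**2)/3 = -10 - 4*Y**2/3)
t = 428/1591 (t = -1284*(-1/4773) = 428/1591 ≈ 0.26901)
(-21*(-12))/t - 2781/Z(k) = (-21*(-12))/(428/1591) - 2781/(-10 - 4/3*23**2) = 252*(1591/428) - 2781/(-10 - 4/3*529) = 100233/107 - 2781/(-10 - 2116/3) = 100233/107 - 2781/(-2146/3) = 100233/107 - 2781*(-3/2146) = 100233/107 + 8343/2146 = 215992719/229622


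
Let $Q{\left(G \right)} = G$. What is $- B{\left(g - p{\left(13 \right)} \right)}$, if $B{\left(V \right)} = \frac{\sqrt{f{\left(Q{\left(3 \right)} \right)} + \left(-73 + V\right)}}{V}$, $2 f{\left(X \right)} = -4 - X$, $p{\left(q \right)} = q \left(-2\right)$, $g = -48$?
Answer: $\frac{i \sqrt{394}}{44} \approx 0.45112 i$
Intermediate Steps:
$p{\left(q \right)} = - 2 q$
$f{\left(X \right)} = -2 - \frac{X}{2}$ ($f{\left(X \right)} = \frac{-4 - X}{2} = -2 - \frac{X}{2}$)
$B{\left(V \right)} = \frac{\sqrt{- \frac{153}{2} + V}}{V}$ ($B{\left(V \right)} = \frac{\sqrt{\left(-2 - \frac{3}{2}\right) + \left(-73 + V\right)}}{V} = \frac{\sqrt{- \frac{7}{2} + \left(-73 + V\right)}}{V} = \frac{\sqrt{- \frac{153}{2} + V}}{V}$)
$- B{\left(g - p{\left(13 \right)} \right)} = - \frac{\sqrt{-306 + 4 \left(-48 - \left(-2\right) 13\right)}}{2 \left(-48 - \left(-2\right) 13\right)} = - \frac{\sqrt{-306 + 4 \left(-48 - -26\right)}}{2 \left(-48 - -26\right)} = - \frac{\sqrt{-306 + 4 \left(-48 + 26\right)}}{2 \left(-48 + 26\right)} = - \frac{\sqrt{-306 + 4 \left(-22\right)}}{2 \left(-22\right)} = - \frac{\left(-1\right) \sqrt{-306 - 88}}{2 \cdot 22} = - \frac{\left(-1\right) \sqrt{-394}}{2 \cdot 22} = - \frac{\left(-1\right) i \sqrt{394}}{2 \cdot 22} = - \frac{\left(-1\right) i \sqrt{394}}{44} = \frac{i \sqrt{394}}{44}$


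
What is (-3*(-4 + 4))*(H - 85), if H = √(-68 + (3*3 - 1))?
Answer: 0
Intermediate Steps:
H = 2*I*√15 (H = √(-68 + (9 - 1)) = √(-68 + 8) = √(-60) = 2*I*√15 ≈ 7.746*I)
(-3*(-4 + 4))*(H - 85) = (-3*(-4 + 4))*(2*I*√15 - 85) = (-3*0)*(-85 + 2*I*√15) = 0*(-85 + 2*I*√15) = 0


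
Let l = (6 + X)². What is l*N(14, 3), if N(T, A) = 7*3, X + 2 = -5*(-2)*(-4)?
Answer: 27216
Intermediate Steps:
X = -42 (X = -2 - 5*(-2)*(-4) = -2 + 10*(-4) = -2 - 40 = -42)
N(T, A) = 21
l = 1296 (l = (6 - 42)² = (-36)² = 1296)
l*N(14, 3) = 1296*21 = 27216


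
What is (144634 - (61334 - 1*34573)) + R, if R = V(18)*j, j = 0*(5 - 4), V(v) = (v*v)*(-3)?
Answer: 117873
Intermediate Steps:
V(v) = -3*v² (V(v) = v²*(-3) = -3*v²)
j = 0 (j = 0*1 = 0)
R = 0 (R = -3*18²*0 = -3*324*0 = -972*0 = 0)
(144634 - (61334 - 1*34573)) + R = (144634 - (61334 - 1*34573)) + 0 = (144634 - (61334 - 34573)) + 0 = (144634 - 1*26761) + 0 = (144634 - 26761) + 0 = 117873 + 0 = 117873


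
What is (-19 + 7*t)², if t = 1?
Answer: 144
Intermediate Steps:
(-19 + 7*t)² = (-19 + 7*1)² = (-19 + 7)² = (-12)² = 144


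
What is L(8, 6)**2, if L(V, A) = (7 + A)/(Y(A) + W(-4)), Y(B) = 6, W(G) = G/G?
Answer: 169/49 ≈ 3.4490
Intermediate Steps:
W(G) = 1
L(V, A) = 1 + A/7 (L(V, A) = (7 + A)/(6 + 1) = (7 + A)/7 = (7 + A)*(1/7) = 1 + A/7)
L(8, 6)**2 = (1 + (1/7)*6)**2 = (1 + 6/7)**2 = (13/7)**2 = 169/49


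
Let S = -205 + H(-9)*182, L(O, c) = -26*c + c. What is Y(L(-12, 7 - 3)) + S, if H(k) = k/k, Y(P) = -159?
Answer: -182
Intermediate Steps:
L(O, c) = -25*c
H(k) = 1
S = -23 (S = -205 + 1*182 = -205 + 182 = -23)
Y(L(-12, 7 - 3)) + S = -159 - 23 = -182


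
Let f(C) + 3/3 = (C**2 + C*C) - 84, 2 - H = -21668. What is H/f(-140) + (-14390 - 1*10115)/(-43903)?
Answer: 381978217/343453169 ≈ 1.1122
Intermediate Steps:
H = 21670 (H = 2 - 1*(-21668) = 2 + 21668 = 21670)
f(C) = -85 + 2*C**2 (f(C) = -1 + ((C**2 + C*C) - 84) = -1 + ((C**2 + C**2) - 84) = -1 + (2*C**2 - 84) = -1 + (-84 + 2*C**2) = -85 + 2*C**2)
H/f(-140) + (-14390 - 1*10115)/(-43903) = 21670/(-85 + 2*(-140)**2) + (-14390 - 1*10115)/(-43903) = 21670/(-85 + 2*19600) + (-14390 - 10115)*(-1/43903) = 21670/(-85 + 39200) - 24505*(-1/43903) = 21670/39115 + 24505/43903 = 21670*(1/39115) + 24505/43903 = 4334/7823 + 24505/43903 = 381978217/343453169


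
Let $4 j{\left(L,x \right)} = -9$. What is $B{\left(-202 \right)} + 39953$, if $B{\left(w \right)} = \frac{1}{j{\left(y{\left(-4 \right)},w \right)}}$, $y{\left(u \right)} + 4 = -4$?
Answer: $\frac{359573}{9} \approx 39953.0$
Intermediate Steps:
$y{\left(u \right)} = -8$ ($y{\left(u \right)} = -4 - 4 = -8$)
$j{\left(L,x \right)} = - \frac{9}{4}$ ($j{\left(L,x \right)} = \frac{1}{4} \left(-9\right) = - \frac{9}{4}$)
$B{\left(w \right)} = - \frac{4}{9}$ ($B{\left(w \right)} = \frac{1}{- \frac{9}{4}} = - \frac{4}{9}$)
$B{\left(-202 \right)} + 39953 = - \frac{4}{9} + 39953 = \frac{359573}{9}$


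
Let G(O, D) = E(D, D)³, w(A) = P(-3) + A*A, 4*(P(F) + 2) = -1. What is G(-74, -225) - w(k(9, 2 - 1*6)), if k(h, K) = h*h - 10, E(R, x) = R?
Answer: -45582655/4 ≈ -1.1396e+7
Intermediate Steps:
P(F) = -9/4 (P(F) = -2 + (¼)*(-1) = -2 - ¼ = -9/4)
k(h, K) = -10 + h² (k(h, K) = h² - 10 = -10 + h²)
w(A) = -9/4 + A² (w(A) = -9/4 + A*A = -9/4 + A²)
G(O, D) = D³
G(-74, -225) - w(k(9, 2 - 1*6)) = (-225)³ - (-9/4 + (-10 + 9²)²) = -11390625 - (-9/4 + (-10 + 81)²) = -11390625 - (-9/4 + 71²) = -11390625 - (-9/4 + 5041) = -11390625 - 1*20155/4 = -11390625 - 20155/4 = -45582655/4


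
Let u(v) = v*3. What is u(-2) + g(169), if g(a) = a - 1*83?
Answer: 80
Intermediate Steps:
u(v) = 3*v
g(a) = -83 + a (g(a) = a - 83 = -83 + a)
u(-2) + g(169) = 3*(-2) + (-83 + 169) = -6 + 86 = 80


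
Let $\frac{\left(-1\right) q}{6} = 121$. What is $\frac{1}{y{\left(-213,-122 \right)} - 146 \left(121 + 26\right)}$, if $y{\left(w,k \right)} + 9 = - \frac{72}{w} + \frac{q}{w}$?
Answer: $- \frac{71}{1524175} \approx -4.6583 \cdot 10^{-5}$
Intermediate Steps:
$q = -726$ ($q = \left(-6\right) 121 = -726$)
$y{\left(w,k \right)} = -9 - \frac{798}{w}$
$\frac{1}{y{\left(-213,-122 \right)} - 146 \left(121 + 26\right)} = \frac{1}{\left(-9 - \frac{798}{-213}\right) - 146 \left(121 + 26\right)} = \frac{1}{\left(-9 - - \frac{266}{71}\right) - 21462} = \frac{1}{\left(-9 + \frac{266}{71}\right) - 21462} = \frac{1}{- \frac{373}{71} - 21462} = \frac{1}{- \frac{1524175}{71}} = - \frac{71}{1524175}$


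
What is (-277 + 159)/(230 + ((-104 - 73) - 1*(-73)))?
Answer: -59/63 ≈ -0.93651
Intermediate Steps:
(-277 + 159)/(230 + ((-104 - 73) - 1*(-73))) = -118/(230 + (-177 + 73)) = -118/(230 - 104) = -118/126 = -118*1/126 = -59/63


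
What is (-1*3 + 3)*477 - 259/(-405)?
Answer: 259/405 ≈ 0.63951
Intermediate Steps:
(-1*3 + 3)*477 - 259/(-405) = (-3 + 3)*477 - 259*(-1/405) = 0*477 + 259/405 = 0 + 259/405 = 259/405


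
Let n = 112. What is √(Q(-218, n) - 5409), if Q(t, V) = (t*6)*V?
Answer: I*√151905 ≈ 389.75*I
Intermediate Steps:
Q(t, V) = 6*V*t (Q(t, V) = (6*t)*V = 6*V*t)
√(Q(-218, n) - 5409) = √(6*112*(-218) - 5409) = √(-146496 - 5409) = √(-151905) = I*√151905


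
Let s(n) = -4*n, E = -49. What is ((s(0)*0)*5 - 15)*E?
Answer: 735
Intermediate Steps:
((s(0)*0)*5 - 15)*E = ((-4*0*0)*5 - 15)*(-49) = ((0*0)*5 - 15)*(-49) = (0*5 - 15)*(-49) = (0 - 15)*(-49) = -15*(-49) = 735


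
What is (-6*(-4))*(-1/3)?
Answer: -8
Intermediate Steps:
(-6*(-4))*(-1/3) = 24*(-1*1/3) = 24*(-1/3) = -8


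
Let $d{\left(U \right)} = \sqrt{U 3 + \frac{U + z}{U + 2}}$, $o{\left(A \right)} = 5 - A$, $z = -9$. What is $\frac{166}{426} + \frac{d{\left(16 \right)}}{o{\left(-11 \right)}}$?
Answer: $\frac{83}{213} + \frac{\sqrt{1742}}{96} \approx 0.82443$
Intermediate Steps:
$d{\left(U \right)} = \sqrt{3 U + \frac{-9 + U}{2 + U}}$ ($d{\left(U \right)} = \sqrt{U 3 + \frac{U - 9}{U + 2}} = \sqrt{3 U + \frac{-9 + U}{2 + U}}$)
$\frac{166}{426} + \frac{d{\left(16 \right)}}{o{\left(-11 \right)}} = \frac{166}{426} + \frac{\sqrt{\frac{-9 + 16 + 3 \cdot 16 \left(2 + 16\right)}{2 + 16}}}{5 - -11} = 166 \cdot \frac{1}{426} + \frac{\sqrt{\frac{-9 + 16 + 3 \cdot 16 \cdot 18}{18}}}{5 + 11} = \frac{83}{213} + \frac{\sqrt{\frac{-9 + 16 + 864}{18}}}{16} = \frac{83}{213} + \sqrt{\frac{1}{18} \cdot 871} \cdot \frac{1}{16} = \frac{83}{213} + \sqrt{\frac{871}{18}} \cdot \frac{1}{16} = \frac{83}{213} + \frac{\sqrt{1742}}{6} \cdot \frac{1}{16} = \frac{83}{213} + \frac{\sqrt{1742}}{96}$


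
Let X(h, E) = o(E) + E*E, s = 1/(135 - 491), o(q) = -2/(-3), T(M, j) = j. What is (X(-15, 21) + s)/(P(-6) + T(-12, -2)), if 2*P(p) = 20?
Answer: 471697/8544 ≈ 55.208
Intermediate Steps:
o(q) = ⅔ (o(q) = -2*(-⅓) = ⅔)
P(p) = 10 (P(p) = (½)*20 = 10)
s = -1/356 (s = 1/(-356) = -1/356 ≈ -0.0028090)
X(h, E) = ⅔ + E² (X(h, E) = ⅔ + E*E = ⅔ + E²)
(X(-15, 21) + s)/(P(-6) + T(-12, -2)) = ((⅔ + 21²) - 1/356)/(10 - 2) = ((⅔ + 441) - 1/356)/8 = (1325/3 - 1/356)*(⅛) = (471697/1068)*(⅛) = 471697/8544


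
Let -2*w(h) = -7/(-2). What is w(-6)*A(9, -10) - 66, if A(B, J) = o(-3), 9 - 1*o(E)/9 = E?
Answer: -255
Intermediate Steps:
o(E) = 81 - 9*E
A(B, J) = 108 (A(B, J) = 81 - 9*(-3) = 81 + 27 = 108)
w(h) = -7/4 (w(h) = -(-7)/(2*(-2)) = -(-7)*(-1)/(2*2) = -½*7/2 = -7/4)
w(-6)*A(9, -10) - 66 = -7/4*108 - 66 = -189 - 66 = -255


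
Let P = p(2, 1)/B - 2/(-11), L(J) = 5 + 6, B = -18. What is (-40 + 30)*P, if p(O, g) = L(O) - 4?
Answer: 205/99 ≈ 2.0707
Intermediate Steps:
L(J) = 11
p(O, g) = 7 (p(O, g) = 11 - 4 = 7)
P = -41/198 (P = 7/(-18) - 2/(-11) = 7*(-1/18) - 2*(-1/11) = -7/18 + 2/11 = -41/198 ≈ -0.20707)
(-40 + 30)*P = (-40 + 30)*(-41/198) = -10*(-41/198) = 205/99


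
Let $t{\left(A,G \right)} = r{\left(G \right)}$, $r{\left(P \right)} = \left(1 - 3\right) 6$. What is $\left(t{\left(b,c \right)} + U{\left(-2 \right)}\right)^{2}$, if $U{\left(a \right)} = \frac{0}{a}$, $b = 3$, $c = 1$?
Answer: $144$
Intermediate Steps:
$r{\left(P \right)} = -12$ ($r{\left(P \right)} = \left(-2\right) 6 = -12$)
$t{\left(A,G \right)} = -12$
$U{\left(a \right)} = 0$
$\left(t{\left(b,c \right)} + U{\left(-2 \right)}\right)^{2} = \left(-12 + 0\right)^{2} = \left(-12\right)^{2} = 144$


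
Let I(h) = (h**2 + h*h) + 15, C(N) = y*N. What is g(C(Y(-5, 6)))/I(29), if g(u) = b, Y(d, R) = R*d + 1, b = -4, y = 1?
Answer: -4/1697 ≈ -0.0023571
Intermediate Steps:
Y(d, R) = 1 + R*d
C(N) = N (C(N) = 1*N = N)
g(u) = -4
I(h) = 15 + 2*h**2 (I(h) = (h**2 + h**2) + 15 = 2*h**2 + 15 = 15 + 2*h**2)
g(C(Y(-5, 6)))/I(29) = -4/(15 + 2*29**2) = -4/(15 + 2*841) = -4/(15 + 1682) = -4/1697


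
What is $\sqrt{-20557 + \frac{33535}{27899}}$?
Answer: $\frac{8 i \sqrt{249995183078}}{27899} \approx 143.37 i$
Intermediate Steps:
$\sqrt{-20557 + \frac{33535}{27899}} = \sqrt{- \frac{573486208}{27899}} = \frac{8 i \sqrt{249995183078}}{27899}$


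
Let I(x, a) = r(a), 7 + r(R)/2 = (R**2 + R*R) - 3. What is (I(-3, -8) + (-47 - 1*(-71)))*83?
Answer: 21580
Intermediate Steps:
r(R) = -20 + 4*R**2 (r(R) = -14 + 2*((R**2 + R*R) - 3) = -14 + 2*((R**2 + R**2) - 3) = -14 + 2*(2*R**2 - 3) = -14 + 2*(-3 + 2*R**2) = -14 + (-6 + 4*R**2) = -20 + 4*R**2)
I(x, a) = -20 + 4*a**2
(I(-3, -8) + (-47 - 1*(-71)))*83 = ((-20 + 4*(-8)**2) + (-47 - 1*(-71)))*83 = ((-20 + 4*64) + (-47 + 71))*83 = ((-20 + 256) + 24)*83 = (236 + 24)*83 = 260*83 = 21580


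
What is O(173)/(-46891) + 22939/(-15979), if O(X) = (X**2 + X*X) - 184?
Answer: -69971155/25836941 ≈ -2.7082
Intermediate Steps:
O(X) = -184 + 2*X**2 (O(X) = (X**2 + X**2) - 184 = 2*X**2 - 184 = -184 + 2*X**2)
O(173)/(-46891) + 22939/(-15979) = (-184 + 2*173**2)/(-46891) + 22939/(-15979) = (-184 + 2*29929)*(-1/46891) + 22939*(-1/15979) = (-184 + 59858)*(-1/46891) - 791/551 = 59674*(-1/46891) - 791/551 = -59674/46891 - 791/551 = -69971155/25836941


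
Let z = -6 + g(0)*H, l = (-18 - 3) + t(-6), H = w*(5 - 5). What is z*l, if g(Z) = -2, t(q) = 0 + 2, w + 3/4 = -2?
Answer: 114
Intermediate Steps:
w = -11/4 (w = -3/4 - 2 = -11/4 ≈ -2.7500)
t(q) = 2
H = 0 (H = -11*(5 - 5)/4 = -11/4*0 = 0)
l = -19 (l = (-18 - 3) + 2 = -21 + 2 = -19)
z = -6 (z = -6 - 2*0 = -6 + 0 = -6)
z*l = -6*(-19) = 114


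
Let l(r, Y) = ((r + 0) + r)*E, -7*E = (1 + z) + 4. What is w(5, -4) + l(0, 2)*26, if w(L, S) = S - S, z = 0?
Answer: 0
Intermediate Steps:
E = -5/7 (E = -((1 + 0) + 4)/7 = -(1 + 4)/7 = -⅐*5 = -5/7 ≈ -0.71429)
w(L, S) = 0
l(r, Y) = -10*r/7 (l(r, Y) = ((r + 0) + r)*(-5/7) = (r + r)*(-5/7) = (2*r)*(-5/7) = -10*r/7)
w(5, -4) + l(0, 2)*26 = 0 - 10/7*0*26 = 0 + 0*26 = 0 + 0 = 0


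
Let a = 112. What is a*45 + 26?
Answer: 5066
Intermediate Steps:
a*45 + 26 = 112*45 + 26 = 5040 + 26 = 5066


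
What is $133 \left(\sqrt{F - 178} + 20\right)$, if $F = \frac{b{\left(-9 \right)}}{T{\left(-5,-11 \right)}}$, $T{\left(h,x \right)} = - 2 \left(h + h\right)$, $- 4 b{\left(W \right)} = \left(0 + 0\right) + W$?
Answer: $2660 + \frac{133 i \sqrt{71155}}{20} \approx 2660.0 + 1773.9 i$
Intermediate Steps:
$b{\left(W \right)} = - \frac{W}{4}$ ($b{\left(W \right)} = - \frac{\left(0 + 0\right) + W}{4} = - \frac{0 + W}{4} = - \frac{W}{4}$)
$T{\left(h,x \right)} = - 4 h$ ($T{\left(h,x \right)} = - 2 \cdot 2 h = - 4 h$)
$F = \frac{9}{80}$ ($F = \frac{\left(- \frac{1}{4}\right) \left(-9\right)}{\left(-4\right) \left(-5\right)} = \frac{9}{4 \cdot 20} = \frac{9}{4} \cdot \frac{1}{20} = \frac{9}{80} \approx 0.1125$)
$133 \left(\sqrt{F - 178} + 20\right) = 133 \left(\sqrt{\frac{9}{80} - 178} + 20\right) = 133 \left(\sqrt{- \frac{14231}{80}} + 20\right) = 133 \left(\frac{i \sqrt{71155}}{20} + 20\right) = 133 \left(20 + \frac{i \sqrt{71155}}{20}\right) = 2660 + \frac{133 i \sqrt{71155}}{20}$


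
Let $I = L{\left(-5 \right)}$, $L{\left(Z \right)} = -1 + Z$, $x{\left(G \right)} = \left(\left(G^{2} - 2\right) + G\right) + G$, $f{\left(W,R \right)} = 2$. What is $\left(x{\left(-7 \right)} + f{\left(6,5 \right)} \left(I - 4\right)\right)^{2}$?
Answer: $169$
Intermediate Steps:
$x{\left(G \right)} = -2 + G^{2} + 2 G$ ($x{\left(G \right)} = \left(\left(-2 + G^{2}\right) + G\right) + G = \left(-2 + G + G^{2}\right) + G = -2 + G^{2} + 2 G$)
$I = -6$ ($I = -1 - 5 = -6$)
$\left(x{\left(-7 \right)} + f{\left(6,5 \right)} \left(I - 4\right)\right)^{2} = \left(\left(-2 + \left(-7\right)^{2} + 2 \left(-7\right)\right) + 2 \left(-6 - 4\right)\right)^{2} = \left(\left(-2 + 49 - 14\right) + 2 \left(-10\right)\right)^{2} = \left(33 - 20\right)^{2} = 13^{2} = 169$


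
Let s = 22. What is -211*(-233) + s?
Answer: 49185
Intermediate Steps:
-211*(-233) + s = -211*(-233) + 22 = 49163 + 22 = 49185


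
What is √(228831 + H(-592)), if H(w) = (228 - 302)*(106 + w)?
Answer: √264795 ≈ 514.58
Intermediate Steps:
H(w) = -7844 - 74*w (H(w) = -74*(106 + w) = -7844 - 74*w)
√(228831 + H(-592)) = √(228831 + (-7844 - 74*(-592))) = √(228831 + (-7844 + 43808)) = √(228831 + 35964) = √264795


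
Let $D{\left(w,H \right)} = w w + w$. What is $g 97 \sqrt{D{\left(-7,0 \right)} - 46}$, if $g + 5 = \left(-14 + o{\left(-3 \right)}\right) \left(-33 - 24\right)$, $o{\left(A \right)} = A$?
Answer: $187016 i \approx 1.8702 \cdot 10^{5} i$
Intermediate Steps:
$D{\left(w,H \right)} = w + w^{2}$ ($D{\left(w,H \right)} = w^{2} + w = w + w^{2}$)
$g = 964$ ($g = -5 + \left(-14 - 3\right) \left(-33 - 24\right) = -5 - -969 = -5 + 969 = 964$)
$g 97 \sqrt{D{\left(-7,0 \right)} - 46} = 964 \cdot 97 \sqrt{- 7 \left(1 - 7\right) - 46} = 93508 \sqrt{\left(-7\right) \left(-6\right) - 46} = 93508 \sqrt{42 - 46} = 93508 \sqrt{-4} = 93508 \cdot 2 i = 187016 i$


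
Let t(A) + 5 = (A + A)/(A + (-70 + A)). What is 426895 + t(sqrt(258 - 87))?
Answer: 449941889/1054 - 105*sqrt(19)/1054 ≈ 4.2689e+5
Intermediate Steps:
t(A) = -5 + 2*A/(-70 + 2*A) (t(A) = -5 + (A + A)/(A + (-70 + A)) = -5 + (2*A)/(-70 + 2*A) = -5 + 2*A/(-70 + 2*A))
426895 + t(sqrt(258 - 87)) = 426895 + (175 - 4*sqrt(258 - 87))/(-35 + sqrt(258 - 87)) = 426895 + (175 - 12*sqrt(19))/(-35 + sqrt(171)) = 426895 + (175 - 12*sqrt(19))/(-35 + 3*sqrt(19))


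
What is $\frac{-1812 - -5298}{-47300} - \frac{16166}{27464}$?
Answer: $- \frac{107548913}{162380900} \approx -0.66232$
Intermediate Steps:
$\frac{-1812 - -5298}{-47300} - \frac{16166}{27464} = \left(-1812 + 5298\right) \left(- \frac{1}{47300}\right) - \frac{8083}{13732} = 3486 \left(- \frac{1}{47300}\right) - \frac{8083}{13732} = - \frac{1743}{23650} - \frac{8083}{13732} = - \frac{107548913}{162380900}$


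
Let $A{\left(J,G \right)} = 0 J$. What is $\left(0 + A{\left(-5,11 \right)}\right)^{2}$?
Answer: $0$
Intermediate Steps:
$A{\left(J,G \right)} = 0$
$\left(0 + A{\left(-5,11 \right)}\right)^{2} = \left(0 + 0\right)^{2} = 0^{2} = 0$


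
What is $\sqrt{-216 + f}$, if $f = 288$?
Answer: $6 \sqrt{2} \approx 8.4853$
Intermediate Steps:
$\sqrt{-216 + f} = \sqrt{-216 + 288} = \sqrt{72} = 6 \sqrt{2}$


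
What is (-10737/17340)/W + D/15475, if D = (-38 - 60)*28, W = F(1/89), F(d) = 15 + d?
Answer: -5223730949/23899837600 ≈ -0.21857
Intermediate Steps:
W = 1336/89 (W = 15 + 1/89 = 1336/89 ≈ 15.011)
D = -2744 (D = -98*28 = -2744)
(-10737/17340)/W + D/15475 = (-10737/17340)/(1336/89) - 2744/15475 = -10737*1/17340*(89/1336) - 2744*1/15475 = -3579/5780*89/1336 - 2744/15475 = -318531/7722080 - 2744/15475 = -5223730949/23899837600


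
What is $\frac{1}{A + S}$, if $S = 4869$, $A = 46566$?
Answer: $\frac{1}{51435} \approx 1.9442 \cdot 10^{-5}$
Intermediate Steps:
$\frac{1}{A + S} = \frac{1}{46566 + 4869} = \frac{1}{51435}$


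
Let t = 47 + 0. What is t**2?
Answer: 2209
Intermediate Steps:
t = 47
t**2 = 47**2 = 2209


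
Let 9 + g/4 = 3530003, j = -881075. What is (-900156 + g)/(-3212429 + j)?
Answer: -3304955/1023376 ≈ -3.2295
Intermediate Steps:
g = 14119976 (g = -36 + 4*3530003 = -36 + 14120012 = 14119976)
(-900156 + g)/(-3212429 + j) = (-900156 + 14119976)/(-3212429 - 881075) = 13219820/(-4093504) = 13219820*(-1/4093504) = -3304955/1023376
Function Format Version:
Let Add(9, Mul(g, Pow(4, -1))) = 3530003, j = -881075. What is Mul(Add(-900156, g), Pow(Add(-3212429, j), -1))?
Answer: Rational(-3304955, 1023376) ≈ -3.2295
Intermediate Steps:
g = 14119976 (g = Add(-36, Mul(4, 3530003)) = Add(-36, 14120012) = 14119976)
Mul(Add(-900156, g), Pow(Add(-3212429, j), -1)) = Mul(Add(-900156, 14119976), Pow(Add(-3212429, -881075), -1)) = Mul(13219820, Pow(-4093504, -1)) = Mul(13219820, Rational(-1, 4093504)) = Rational(-3304955, 1023376)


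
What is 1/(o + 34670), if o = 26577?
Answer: 1/61247 ≈ 1.6327e-5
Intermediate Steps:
1/(o + 34670) = 1/(26577 + 34670) = 1/61247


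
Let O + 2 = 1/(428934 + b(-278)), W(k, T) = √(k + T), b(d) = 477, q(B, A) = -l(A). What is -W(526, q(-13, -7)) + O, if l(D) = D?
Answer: -858821/429411 - √533 ≈ -25.087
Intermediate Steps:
q(B, A) = -A
W(k, T) = √(T + k)
O = -858821/429411 (O = -2 + 1/(428934 + 477) = -2 + 1/429411 = -858821/429411 ≈ -2.0000)
-W(526, q(-13, -7)) + O = -√(-1*(-7) + 526) - 858821/429411 = -√(7 + 526) - 858821/429411 = -√533 - 858821/429411 = -858821/429411 - √533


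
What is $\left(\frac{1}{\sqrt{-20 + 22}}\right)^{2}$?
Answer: $\frac{1}{2} \approx 0.5$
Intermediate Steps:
$\left(\frac{1}{\sqrt{-20 + 22}}\right)^{2} = \left(\frac{1}{\sqrt{2}}\right)^{2} = \left(\frac{\sqrt{2}}{2}\right)^{2} = \frac{1}{2}$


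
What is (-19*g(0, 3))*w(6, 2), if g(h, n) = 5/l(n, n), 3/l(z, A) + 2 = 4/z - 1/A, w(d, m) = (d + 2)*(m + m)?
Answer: 3040/3 ≈ 1013.3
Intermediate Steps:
w(d, m) = 2*m*(2 + d) (w(d, m) = (2 + d)*(2*m) = 2*m*(2 + d))
l(z, A) = 3/(-2 - 1/A + 4/z) (l(z, A) = 3/(-2 + (4/z - 1/A)) = 3/(-2 + (-1/A + 4/z)) = 3/(-2 - 1/A + 4/z))
g(h, n) = -5*(-3*n + 2*n**2)/(3*n**2) (g(h, n) = 5/((-3*n*n/(n - 4*n + 2*n*n))) = 5/((-3*n*n/(n - 4*n + 2*n**2))) = 5/((-3*n*n/(-3*n + 2*n**2))) = 5/((-3*n**2/(-3*n + 2*n**2))) = 5*(-(-3*n + 2*n**2)/(3*n**2)) = -5*(-3*n + 2*n**2)/(3*n**2))
(-19*g(0, 3))*w(6, 2) = (-19*(-10/3 + 5/3))*(2*2*(2 + 6)) = (-19*(-10/3 + 5*(1/3)))*(2*2*8) = -19*(-10/3 + 5/3)*32 = -19*(-5/3)*32 = (95/3)*32 = 3040/3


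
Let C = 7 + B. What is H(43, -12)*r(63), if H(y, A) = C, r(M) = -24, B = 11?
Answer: -432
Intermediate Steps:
C = 18 (C = 7 + 11 = 18)
H(y, A) = 18
H(43, -12)*r(63) = 18*(-24) = -432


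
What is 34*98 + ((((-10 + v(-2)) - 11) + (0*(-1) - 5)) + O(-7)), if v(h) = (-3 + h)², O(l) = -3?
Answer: 3328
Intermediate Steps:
34*98 + ((((-10 + v(-2)) - 11) + (0*(-1) - 5)) + O(-7)) = 34*98 + ((((-10 + (-3 - 2)²) - 11) + (0*(-1) - 5)) - 3) = 3332 + ((((-10 + (-5)²) - 11) + (0 - 5)) - 3) = 3332 + ((((-10 + 25) - 11) - 5) - 3) = 3332 + (((15 - 11) - 5) - 3) = 3332 + ((4 - 5) - 3) = 3332 + (-1 - 3) = 3332 - 4 = 3328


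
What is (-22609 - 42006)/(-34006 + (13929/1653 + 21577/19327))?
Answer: 688096571855/362034288874 ≈ 1.9006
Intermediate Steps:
(-22609 - 42006)/(-34006 + (13929/1653 + 21577/19327)) = -64615/(-34006 + (13929*(1/1653) + 21577*(1/19327))) = -64615/(-34006 + (4643/551 + 21577/19327)) = -64615/(-34006 + 101624188/10649177) = -64615/(-362034288874/10649177) = -64615*(-10649177/362034288874) = 688096571855/362034288874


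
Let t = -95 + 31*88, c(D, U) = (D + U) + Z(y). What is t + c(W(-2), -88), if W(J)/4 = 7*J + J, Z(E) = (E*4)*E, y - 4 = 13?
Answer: 3637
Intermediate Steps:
y = 17 (y = 4 + 13 = 17)
Z(E) = 4*E² (Z(E) = (4*E)*E = 4*E²)
W(J) = 32*J (W(J) = 4*(7*J + J) = 4*(8*J) = 32*J)
c(D, U) = 1156 + D + U (c(D, U) = (D + U) + 4*17² = (D + U) + 4*289 = (D + U) + 1156 = 1156 + D + U)
t = 2633 (t = -95 + 2728 = 2633)
t + c(W(-2), -88) = 2633 + (1156 + 32*(-2) - 88) = 2633 + (1156 - 64 - 88) = 2633 + 1004 = 3637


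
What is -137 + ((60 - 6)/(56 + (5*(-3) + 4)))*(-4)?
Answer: -709/5 ≈ -141.80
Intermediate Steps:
-137 + ((60 - 6)/(56 + (5*(-3) + 4)))*(-4) = -137 + (54/(56 + (-15 + 4)))*(-4) = -137 + (54/(56 - 11))*(-4) = -137 + (54/45)*(-4) = -137 + (54*(1/45))*(-4) = -137 + (6/5)*(-4) = -137 - 24/5 = -709/5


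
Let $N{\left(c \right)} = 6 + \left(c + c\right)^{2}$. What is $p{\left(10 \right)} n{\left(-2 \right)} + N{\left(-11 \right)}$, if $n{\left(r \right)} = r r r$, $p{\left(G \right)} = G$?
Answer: $410$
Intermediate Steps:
$n{\left(r \right)} = r^{3}$ ($n{\left(r \right)} = r^{2} r = r^{3}$)
$N{\left(c \right)} = 6 + 4 c^{2}$ ($N{\left(c \right)} = 6 + \left(2 c\right)^{2} = 6 + 4 c^{2}$)
$p{\left(10 \right)} n{\left(-2 \right)} + N{\left(-11 \right)} = 10 \left(-2\right)^{3} + \left(6 + 4 \left(-11\right)^{2}\right) = 10 \left(-8\right) + \left(6 + 4 \cdot 121\right) = -80 + \left(6 + 484\right) = -80 + 490 = 410$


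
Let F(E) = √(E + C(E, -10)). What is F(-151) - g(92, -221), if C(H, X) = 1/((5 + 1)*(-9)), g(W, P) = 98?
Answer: -98 + I*√48930/18 ≈ -98.0 + 12.289*I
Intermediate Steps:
C(H, X) = -1/54 (C(H, X) = -⅑/6 = (⅙)*(-⅑) = -1/54)
F(E) = √(-1/54 + E) (F(E) = √(E - 1/54) = √(-1/54 + E))
F(-151) - g(92, -221) = √(-6 + 324*(-151))/18 - 1*98 = √(-6 - 48924)/18 - 98 = √(-48930)/18 - 98 = (I*√48930)/18 - 98 = I*√48930/18 - 98 = -98 + I*√48930/18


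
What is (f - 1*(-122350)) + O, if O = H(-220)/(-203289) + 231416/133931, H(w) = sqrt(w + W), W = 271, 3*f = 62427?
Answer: 19173659445/133931 - sqrt(51)/203289 ≈ 1.4316e+5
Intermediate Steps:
f = 20809 (f = (1/3)*62427 = 20809)
H(w) = sqrt(271 + w) (H(w) = sqrt(w + 271) = sqrt(271 + w))
O = 231416/133931 - sqrt(51)/203289 (O = sqrt(271 - 220)/(-203289) + 231416/133931 = sqrt(51)*(-1/203289) + 231416*(1/133931) = -sqrt(51)/203289 + 231416/133931 = 231416/133931 - sqrt(51)/203289 ≈ 1.7278)
(f - 1*(-122350)) + O = (20809 - 1*(-122350)) + (231416/133931 - sqrt(51)/203289) = (20809 + 122350) + (231416/133931 - sqrt(51)/203289) = 143159 + (231416/133931 - sqrt(51)/203289) = 19173659445/133931 - sqrt(51)/203289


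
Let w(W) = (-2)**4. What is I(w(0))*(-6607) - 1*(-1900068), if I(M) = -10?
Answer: 1966138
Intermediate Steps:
w(W) = 16
I(w(0))*(-6607) - 1*(-1900068) = -10*(-6607) - 1*(-1900068) = 66070 + 1900068 = 1966138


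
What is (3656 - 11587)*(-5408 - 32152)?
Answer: 297888360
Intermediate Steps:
(3656 - 11587)*(-5408 - 32152) = -7931*(-37560) = 297888360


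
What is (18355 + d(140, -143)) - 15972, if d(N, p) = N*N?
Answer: 21983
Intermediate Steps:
d(N, p) = N**2
(18355 + d(140, -143)) - 15972 = (18355 + 140**2) - 15972 = (18355 + 19600) - 15972 = 37955 - 15972 = 21983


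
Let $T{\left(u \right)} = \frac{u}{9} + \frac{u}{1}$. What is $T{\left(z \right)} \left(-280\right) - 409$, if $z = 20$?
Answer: $- \frac{59681}{9} \approx -6631.2$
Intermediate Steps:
$T{\left(u \right)} = \frac{10 u}{9}$ ($T{\left(u \right)} = u \frac{1}{9} + u 1 = \frac{u}{9} + u = \frac{10 u}{9}$)
$T{\left(z \right)} \left(-280\right) - 409 = \frac{10}{9} \cdot 20 \left(-280\right) - 409 = \frac{200}{9} \left(-280\right) - 409 = - \frac{56000}{9} - 409 = - \frac{59681}{9}$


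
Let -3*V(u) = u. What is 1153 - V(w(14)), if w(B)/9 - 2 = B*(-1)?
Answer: 1117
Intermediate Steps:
w(B) = 18 - 9*B (w(B) = 18 + 9*(B*(-1)) = 18 + 9*(-B) = 18 - 9*B)
V(u) = -u/3
1153 - V(w(14)) = 1153 - (-1)*(18 - 9*14)/3 = 1153 - (-1)*(18 - 126)/3 = 1153 - (-1)*(-108)/3 = 1153 - 1*36 = 1153 - 36 = 1117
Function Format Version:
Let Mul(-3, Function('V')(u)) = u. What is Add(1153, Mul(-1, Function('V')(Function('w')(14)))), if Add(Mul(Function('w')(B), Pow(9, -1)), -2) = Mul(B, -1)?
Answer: 1117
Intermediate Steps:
Function('w')(B) = Add(18, Mul(-9, B)) (Function('w')(B) = Add(18, Mul(9, Mul(B, -1))) = Add(18, Mul(9, Mul(-1, B))) = Add(18, Mul(-9, B)))
Function('V')(u) = Mul(Rational(-1, 3), u)
Add(1153, Mul(-1, Function('V')(Function('w')(14)))) = Add(1153, Mul(-1, Mul(Rational(-1, 3), Add(18, Mul(-9, 14))))) = Add(1153, Mul(-1, Mul(Rational(-1, 3), Add(18, -126)))) = Add(1153, Mul(-1, Mul(Rational(-1, 3), -108))) = Add(1153, Mul(-1, 36)) = Add(1153, -36) = 1117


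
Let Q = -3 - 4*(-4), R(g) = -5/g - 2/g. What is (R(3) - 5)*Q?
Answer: -286/3 ≈ -95.333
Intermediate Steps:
R(g) = -7/g
Q = 13 (Q = -3 + 16 = 13)
(R(3) - 5)*Q = (-7/3 - 5)*13 = -22/3*13 = -286/3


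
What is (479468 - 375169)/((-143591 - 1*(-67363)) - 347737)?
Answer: -104299/423965 ≈ -0.24601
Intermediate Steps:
(479468 - 375169)/((-143591 - 1*(-67363)) - 347737) = 104299/((-143591 + 67363) - 347737) = 104299/(-76228 - 347737) = 104299/(-423965) = 104299*(-1/423965) = -104299/423965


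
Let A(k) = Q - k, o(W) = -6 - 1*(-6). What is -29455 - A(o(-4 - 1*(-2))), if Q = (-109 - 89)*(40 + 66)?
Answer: -8467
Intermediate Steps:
Q = -20988 (Q = -198*106 = -20988)
o(W) = 0 (o(W) = -6 + 6 = 0)
A(k) = -20988 - k
-29455 - A(o(-4 - 1*(-2))) = -29455 - (-20988 - 1*0) = -29455 - (-20988 + 0) = -29455 - 1*(-20988) = -29455 + 20988 = -8467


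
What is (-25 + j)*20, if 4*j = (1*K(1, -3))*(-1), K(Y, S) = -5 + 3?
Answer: -490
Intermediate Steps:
K(Y, S) = -2
j = ½ (j = ((1*(-2))*(-1))/4 = (-2*(-1))/4 = (¼)*2 = ½ ≈ 0.50000)
(-25 + j)*20 = (-25 + ½)*20 = -49/2*20 = -490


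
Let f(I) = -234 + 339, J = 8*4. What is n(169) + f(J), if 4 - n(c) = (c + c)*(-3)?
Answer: 1123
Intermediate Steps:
J = 32
f(I) = 105
n(c) = 4 + 6*c (n(c) = 4 - (c + c)*(-3) = 4 - 2*c*(-3) = 4 - (-6)*c = 4 + 6*c)
n(169) + f(J) = (4 + 6*169) + 105 = (4 + 1014) + 105 = 1018 + 105 = 1123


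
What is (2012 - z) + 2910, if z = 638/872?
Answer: 2145673/436 ≈ 4921.3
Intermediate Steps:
z = 319/436 (z = 638*(1/872) = 319/436 ≈ 0.73165)
(2012 - z) + 2910 = (2012 - 1*319/436) + 2910 = (2012 - 319/436) + 2910 = 876913/436 + 2910 = 2145673/436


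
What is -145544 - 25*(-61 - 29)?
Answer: -143294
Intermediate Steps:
-145544 - 25*(-61 - 29) = -145544 - 25*(-90) = -145544 + 2250 = -143294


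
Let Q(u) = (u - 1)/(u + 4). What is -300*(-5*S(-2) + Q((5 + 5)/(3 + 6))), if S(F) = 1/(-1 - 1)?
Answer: -17400/23 ≈ -756.52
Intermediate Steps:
S(F) = -½ (S(F) = 1/(-2) = -½)
Q(u) = (-1 + u)/(4 + u)
-300*(-5*S(-2) + Q((5 + 5)/(3 + 6))) = -300*(-5*(-½) + (-1 + (5 + 5)/(3 + 6))/(4 + (5 + 5)/(3 + 6))) = -300*(5/2 + (-1 + 10/9)/(4 + 10/9)) = -300*(5/2 + (⅑)/(46/9)) = -300*(5/2 + (9/46)*(⅑)) = -300*(5/2 + 1/46) = -300*58/23 = -17400/23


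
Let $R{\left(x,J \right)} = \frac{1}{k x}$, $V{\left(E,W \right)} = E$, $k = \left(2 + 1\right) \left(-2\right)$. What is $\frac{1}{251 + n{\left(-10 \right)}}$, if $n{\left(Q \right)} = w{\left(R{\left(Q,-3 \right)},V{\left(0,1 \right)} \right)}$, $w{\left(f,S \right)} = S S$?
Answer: $\frac{1}{251} \approx 0.0039841$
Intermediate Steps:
$k = -6$ ($k = 3 \left(-2\right) = -6$)
$R{\left(x,J \right)} = - \frac{1}{6 x}$ ($R{\left(x,J \right)} = \frac{1}{\left(-6\right) x} = - \frac{1}{6 x}$)
$w{\left(f,S \right)} = S^{2}$
$n{\left(Q \right)} = 0$ ($n{\left(Q \right)} = 0^{2} = 0$)
$\frac{1}{251 + n{\left(-10 \right)}} = \frac{1}{251 + 0} = \frac{1}{251}$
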